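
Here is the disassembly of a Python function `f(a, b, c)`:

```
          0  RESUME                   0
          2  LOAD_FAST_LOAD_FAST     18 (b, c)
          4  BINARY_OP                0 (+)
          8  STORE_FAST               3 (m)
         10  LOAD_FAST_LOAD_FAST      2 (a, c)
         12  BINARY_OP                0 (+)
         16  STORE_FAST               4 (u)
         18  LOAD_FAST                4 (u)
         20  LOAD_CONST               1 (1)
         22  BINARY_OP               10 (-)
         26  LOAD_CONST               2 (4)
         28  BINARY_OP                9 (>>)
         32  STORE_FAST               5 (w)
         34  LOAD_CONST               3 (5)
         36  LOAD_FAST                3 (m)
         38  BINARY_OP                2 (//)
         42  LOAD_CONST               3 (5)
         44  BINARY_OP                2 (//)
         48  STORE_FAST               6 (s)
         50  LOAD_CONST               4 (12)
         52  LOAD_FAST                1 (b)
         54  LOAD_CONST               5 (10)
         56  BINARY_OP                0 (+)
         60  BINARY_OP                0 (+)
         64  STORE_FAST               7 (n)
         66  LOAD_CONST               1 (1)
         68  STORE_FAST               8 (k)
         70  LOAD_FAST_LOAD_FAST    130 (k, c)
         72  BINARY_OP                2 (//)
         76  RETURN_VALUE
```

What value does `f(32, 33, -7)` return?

LOAD_FAST_LOAD_FAST b,c → push 33,-7. Stack: [33, -7]
BINARY_OP + → 33 + -7 = 26. Stack: [26]
STORE_FAST m → m=26. Stack: []
LOAD_FAST_LOAD_FAST a,c → push 32,-7. Stack: [32, -7]
BINARY_OP + → 32 + -7 = 25. Stack: [25]
STORE_FAST u → u=25. Stack: []
LOAD_FAST u → push 25. Stack: [25]
LOAD_CONST → push 1. Stack: [25, 1]
BINARY_OP - → 25 - 1 = 24. Stack: [24]
LOAD_CONST → push 4. Stack: [24, 4]
BINARY_OP >> → 24 >> 4 = 1. Stack: [1]
STORE_FAST w → w=1. Stack: []
LOAD_CONST → push 5. Stack: [5]
LOAD_FAST m → push 26. Stack: [5, 26]
BINARY_OP // → 5 // 26 = 0. Stack: [0]
LOAD_CONST → push 5. Stack: [0, 5]
BINARY_OP // → 0 // 5 = 0. Stack: [0]
STORE_FAST s → s=0. Stack: []
LOAD_CONST → push 12. Stack: [12]
LOAD_FAST b → push 33. Stack: [12, 33]
LOAD_CONST → push 10. Stack: [12, 33, 10]
BINARY_OP + → 33 + 10 = 43. Stack: [12, 43]
BINARY_OP + → 12 + 43 = 55. Stack: [55]
STORE_FAST n → n=55. Stack: []
LOAD_CONST → push 1. Stack: [1]
STORE_FAST k → k=1. Stack: []
LOAD_FAST_LOAD_FAST k,c → push 1,-7. Stack: [1, -7]
BINARY_OP // → 1 // -7 = -1. Stack: [-1]
RETURN_VALUE → return -1.

-1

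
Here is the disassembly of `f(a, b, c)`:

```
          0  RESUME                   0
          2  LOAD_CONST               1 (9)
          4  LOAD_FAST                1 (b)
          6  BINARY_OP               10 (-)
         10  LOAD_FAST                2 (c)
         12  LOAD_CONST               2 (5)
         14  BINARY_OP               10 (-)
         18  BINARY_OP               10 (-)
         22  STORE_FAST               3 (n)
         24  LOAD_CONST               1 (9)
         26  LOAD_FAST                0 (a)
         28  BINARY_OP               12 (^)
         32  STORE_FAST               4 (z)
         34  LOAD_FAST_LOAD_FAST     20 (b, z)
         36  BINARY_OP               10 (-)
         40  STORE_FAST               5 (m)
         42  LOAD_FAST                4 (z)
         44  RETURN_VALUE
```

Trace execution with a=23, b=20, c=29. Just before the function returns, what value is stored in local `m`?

LOAD_CONST → push 9. Stack: [9]
LOAD_FAST b → push 20. Stack: [9, 20]
BINARY_OP - → 9 - 20 = -11. Stack: [-11]
LOAD_FAST c → push 29. Stack: [-11, 29]
LOAD_CONST → push 5. Stack: [-11, 29, 5]
BINARY_OP - → 29 - 5 = 24. Stack: [-11, 24]
BINARY_OP - → -11 - 24 = -35. Stack: [-35]
STORE_FAST n → n=-35. Stack: []
LOAD_CONST → push 9. Stack: [9]
LOAD_FAST a → push 23. Stack: [9, 23]
BINARY_OP ^ → 9 ^ 23 = 30. Stack: [30]
STORE_FAST z → z=30. Stack: []
LOAD_FAST_LOAD_FAST b,z → push 20,30. Stack: [20, 30]
BINARY_OP - → 20 - 30 = -10. Stack: [-10]
STORE_FAST m → m=-10. Stack: []
LOAD_FAST z → push 30. Stack: [30]
RETURN_VALUE → return 30.

-10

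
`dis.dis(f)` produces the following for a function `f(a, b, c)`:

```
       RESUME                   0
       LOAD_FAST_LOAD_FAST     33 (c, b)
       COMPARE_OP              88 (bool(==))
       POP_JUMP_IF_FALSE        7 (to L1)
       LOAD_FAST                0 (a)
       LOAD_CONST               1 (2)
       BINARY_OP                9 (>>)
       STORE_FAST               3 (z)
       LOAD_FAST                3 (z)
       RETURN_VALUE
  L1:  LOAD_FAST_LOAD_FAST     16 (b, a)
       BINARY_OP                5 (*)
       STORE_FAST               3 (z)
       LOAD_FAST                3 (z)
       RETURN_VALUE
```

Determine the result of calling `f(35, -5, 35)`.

LOAD_FAST_LOAD_FAST c,b → push 35,-5. Stack: [35, -5]
COMPARE_OP bool(==) → 35 vs -5 = False. Stack: [False]
POP_JUMP_IF_FALSE → pop False; jump. Stack: []
LOAD_FAST_LOAD_FAST b,a → push -5,35. Stack: [-5, 35]
BINARY_OP * → -5 * 35 = -175. Stack: [-175]
STORE_FAST z → z=-175. Stack: []
LOAD_FAST z → push -175. Stack: [-175]
RETURN_VALUE → return -175.

-175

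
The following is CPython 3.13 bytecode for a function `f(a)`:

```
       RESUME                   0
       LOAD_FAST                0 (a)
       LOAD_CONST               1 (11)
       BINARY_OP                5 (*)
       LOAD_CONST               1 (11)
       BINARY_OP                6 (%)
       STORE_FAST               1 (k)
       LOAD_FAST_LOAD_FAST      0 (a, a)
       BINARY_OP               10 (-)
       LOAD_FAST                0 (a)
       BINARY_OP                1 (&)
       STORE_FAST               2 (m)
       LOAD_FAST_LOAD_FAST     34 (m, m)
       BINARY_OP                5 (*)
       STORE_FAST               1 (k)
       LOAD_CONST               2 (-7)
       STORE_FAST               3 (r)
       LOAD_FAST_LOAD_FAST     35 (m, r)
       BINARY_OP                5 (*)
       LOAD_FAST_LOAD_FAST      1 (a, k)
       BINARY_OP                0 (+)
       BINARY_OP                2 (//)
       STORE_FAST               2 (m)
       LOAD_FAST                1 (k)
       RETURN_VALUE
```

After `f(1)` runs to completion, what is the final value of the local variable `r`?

LOAD_FAST a → push 1. Stack: [1]
LOAD_CONST → push 11. Stack: [1, 11]
BINARY_OP * → 1 * 11 = 11. Stack: [11]
LOAD_CONST → push 11. Stack: [11, 11]
BINARY_OP % → 11 % 11 = 0. Stack: [0]
STORE_FAST k → k=0. Stack: []
LOAD_FAST_LOAD_FAST a,a → push 1,1. Stack: [1, 1]
BINARY_OP - → 1 - 1 = 0. Stack: [0]
LOAD_FAST a → push 1. Stack: [0, 1]
BINARY_OP & → 0 & 1 = 0. Stack: [0]
STORE_FAST m → m=0. Stack: []
LOAD_FAST_LOAD_FAST m,m → push 0,0. Stack: [0, 0]
BINARY_OP * → 0 * 0 = 0. Stack: [0]
STORE_FAST k → k=0. Stack: []
LOAD_CONST → push -7. Stack: [-7]
STORE_FAST r → r=-7. Stack: []
LOAD_FAST_LOAD_FAST m,r → push 0,-7. Stack: [0, -7]
BINARY_OP * → 0 * -7 = 0. Stack: [0]
LOAD_FAST_LOAD_FAST a,k → push 1,0. Stack: [0, 1, 0]
BINARY_OP + → 1 + 0 = 1. Stack: [0, 1]
BINARY_OP // → 0 // 1 = 0. Stack: [0]
STORE_FAST m → m=0. Stack: []
LOAD_FAST k → push 0. Stack: [0]
RETURN_VALUE → return 0.

-7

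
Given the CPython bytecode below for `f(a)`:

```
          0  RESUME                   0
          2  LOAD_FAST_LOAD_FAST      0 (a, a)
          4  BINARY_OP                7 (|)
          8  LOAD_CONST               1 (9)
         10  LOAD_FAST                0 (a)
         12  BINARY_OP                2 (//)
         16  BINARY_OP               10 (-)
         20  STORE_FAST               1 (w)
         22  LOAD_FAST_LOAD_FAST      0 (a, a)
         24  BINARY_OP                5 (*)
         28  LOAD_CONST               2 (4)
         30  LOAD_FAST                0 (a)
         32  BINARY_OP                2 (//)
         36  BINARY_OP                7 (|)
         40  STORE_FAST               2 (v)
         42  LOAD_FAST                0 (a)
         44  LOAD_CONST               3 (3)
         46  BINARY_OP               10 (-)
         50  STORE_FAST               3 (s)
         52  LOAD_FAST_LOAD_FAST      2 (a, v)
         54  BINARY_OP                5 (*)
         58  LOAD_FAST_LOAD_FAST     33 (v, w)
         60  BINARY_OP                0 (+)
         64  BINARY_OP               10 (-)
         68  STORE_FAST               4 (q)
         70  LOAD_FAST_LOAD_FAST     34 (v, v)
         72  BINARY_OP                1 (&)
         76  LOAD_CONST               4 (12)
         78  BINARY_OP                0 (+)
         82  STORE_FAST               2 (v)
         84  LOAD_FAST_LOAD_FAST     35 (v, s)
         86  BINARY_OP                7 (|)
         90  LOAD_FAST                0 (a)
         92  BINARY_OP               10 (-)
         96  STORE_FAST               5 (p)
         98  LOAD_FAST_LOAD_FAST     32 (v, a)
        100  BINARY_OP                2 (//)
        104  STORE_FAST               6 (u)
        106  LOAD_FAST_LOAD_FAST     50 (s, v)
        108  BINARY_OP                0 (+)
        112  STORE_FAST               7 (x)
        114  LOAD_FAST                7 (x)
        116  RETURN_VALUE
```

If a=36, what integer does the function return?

1341

LOAD_FAST_LOAD_FAST a,a → push 36,36. Stack: [36, 36]
BINARY_OP | → 36 | 36 = 36. Stack: [36]
LOAD_CONST → push 9. Stack: [36, 9]
LOAD_FAST a → push 36. Stack: [36, 9, 36]
BINARY_OP // → 9 // 36 = 0. Stack: [36, 0]
BINARY_OP - → 36 - 0 = 36. Stack: [36]
STORE_FAST w → w=36. Stack: []
LOAD_FAST_LOAD_FAST a,a → push 36,36. Stack: [36, 36]
BINARY_OP * → 36 * 36 = 1296. Stack: [1296]
LOAD_CONST → push 4. Stack: [1296, 4]
LOAD_FAST a → push 36. Stack: [1296, 4, 36]
BINARY_OP // → 4 // 36 = 0. Stack: [1296, 0]
BINARY_OP | → 1296 | 0 = 1296. Stack: [1296]
STORE_FAST v → v=1296. Stack: []
LOAD_FAST a → push 36. Stack: [36]
LOAD_CONST → push 3. Stack: [36, 3]
BINARY_OP - → 36 - 3 = 33. Stack: [33]
STORE_FAST s → s=33. Stack: []
LOAD_FAST_LOAD_FAST a,v → push 36,1296. Stack: [36, 1296]
BINARY_OP * → 36 * 1296 = 46656. Stack: [46656]
LOAD_FAST_LOAD_FAST v,w → push 1296,36. Stack: [46656, 1296, 36]
BINARY_OP + → 1296 + 36 = 1332. Stack: [46656, 1332]
BINARY_OP - → 46656 - 1332 = 45324. Stack: [45324]
STORE_FAST q → q=45324. Stack: []
LOAD_FAST_LOAD_FAST v,v → push 1296,1296. Stack: [1296, 1296]
BINARY_OP & → 1296 & 1296 = 1296. Stack: [1296]
LOAD_CONST → push 12. Stack: [1296, 12]
BINARY_OP + → 1296 + 12 = 1308. Stack: [1308]
STORE_FAST v → v=1308. Stack: []
LOAD_FAST_LOAD_FAST v,s → push 1308,33. Stack: [1308, 33]
BINARY_OP | → 1308 | 33 = 1341. Stack: [1341]
LOAD_FAST a → push 36. Stack: [1341, 36]
BINARY_OP - → 1341 - 36 = 1305. Stack: [1305]
STORE_FAST p → p=1305. Stack: []
LOAD_FAST_LOAD_FAST v,a → push 1308,36. Stack: [1308, 36]
BINARY_OP // → 1308 // 36 = 36. Stack: [36]
STORE_FAST u → u=36. Stack: []
LOAD_FAST_LOAD_FAST s,v → push 33,1308. Stack: [33, 1308]
BINARY_OP + → 33 + 1308 = 1341. Stack: [1341]
STORE_FAST x → x=1341. Stack: []
LOAD_FAST x → push 1341. Stack: [1341]
RETURN_VALUE → return 1341.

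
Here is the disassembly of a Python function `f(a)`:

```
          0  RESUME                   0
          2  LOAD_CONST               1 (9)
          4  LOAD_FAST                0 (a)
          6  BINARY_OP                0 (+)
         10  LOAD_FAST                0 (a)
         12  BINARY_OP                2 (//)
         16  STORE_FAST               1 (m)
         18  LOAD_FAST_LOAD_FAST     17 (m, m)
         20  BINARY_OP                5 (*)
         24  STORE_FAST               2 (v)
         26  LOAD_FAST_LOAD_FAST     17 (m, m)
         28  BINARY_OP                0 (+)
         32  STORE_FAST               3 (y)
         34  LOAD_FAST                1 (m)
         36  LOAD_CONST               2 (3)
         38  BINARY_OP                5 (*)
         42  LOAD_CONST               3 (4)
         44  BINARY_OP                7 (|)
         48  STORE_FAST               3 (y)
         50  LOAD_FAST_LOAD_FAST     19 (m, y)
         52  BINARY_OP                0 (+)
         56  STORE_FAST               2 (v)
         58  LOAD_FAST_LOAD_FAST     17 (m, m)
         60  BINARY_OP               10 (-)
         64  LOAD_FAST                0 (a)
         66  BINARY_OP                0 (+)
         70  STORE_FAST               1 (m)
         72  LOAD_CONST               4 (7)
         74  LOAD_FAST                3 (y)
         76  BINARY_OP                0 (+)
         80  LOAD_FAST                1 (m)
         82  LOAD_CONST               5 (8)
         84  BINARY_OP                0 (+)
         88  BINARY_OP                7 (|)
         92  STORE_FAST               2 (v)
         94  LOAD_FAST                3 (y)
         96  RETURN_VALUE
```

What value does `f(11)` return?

7

LOAD_CONST → push 9. Stack: [9]
LOAD_FAST a → push 11. Stack: [9, 11]
BINARY_OP + → 9 + 11 = 20. Stack: [20]
LOAD_FAST a → push 11. Stack: [20, 11]
BINARY_OP // → 20 // 11 = 1. Stack: [1]
STORE_FAST m → m=1. Stack: []
LOAD_FAST_LOAD_FAST m,m → push 1,1. Stack: [1, 1]
BINARY_OP * → 1 * 1 = 1. Stack: [1]
STORE_FAST v → v=1. Stack: []
LOAD_FAST_LOAD_FAST m,m → push 1,1. Stack: [1, 1]
BINARY_OP + → 1 + 1 = 2. Stack: [2]
STORE_FAST y → y=2. Stack: []
LOAD_FAST m → push 1. Stack: [1]
LOAD_CONST → push 3. Stack: [1, 3]
BINARY_OP * → 1 * 3 = 3. Stack: [3]
LOAD_CONST → push 4. Stack: [3, 4]
BINARY_OP | → 3 | 4 = 7. Stack: [7]
STORE_FAST y → y=7. Stack: []
LOAD_FAST_LOAD_FAST m,y → push 1,7. Stack: [1, 7]
BINARY_OP + → 1 + 7 = 8. Stack: [8]
STORE_FAST v → v=8. Stack: []
LOAD_FAST_LOAD_FAST m,m → push 1,1. Stack: [1, 1]
BINARY_OP - → 1 - 1 = 0. Stack: [0]
LOAD_FAST a → push 11. Stack: [0, 11]
BINARY_OP + → 0 + 11 = 11. Stack: [11]
STORE_FAST m → m=11. Stack: []
LOAD_CONST → push 7. Stack: [7]
LOAD_FAST y → push 7. Stack: [7, 7]
BINARY_OP + → 7 + 7 = 14. Stack: [14]
LOAD_FAST m → push 11. Stack: [14, 11]
LOAD_CONST → push 8. Stack: [14, 11, 8]
BINARY_OP + → 11 + 8 = 19. Stack: [14, 19]
BINARY_OP | → 14 | 19 = 31. Stack: [31]
STORE_FAST v → v=31. Stack: []
LOAD_FAST y → push 7. Stack: [7]
RETURN_VALUE → return 7.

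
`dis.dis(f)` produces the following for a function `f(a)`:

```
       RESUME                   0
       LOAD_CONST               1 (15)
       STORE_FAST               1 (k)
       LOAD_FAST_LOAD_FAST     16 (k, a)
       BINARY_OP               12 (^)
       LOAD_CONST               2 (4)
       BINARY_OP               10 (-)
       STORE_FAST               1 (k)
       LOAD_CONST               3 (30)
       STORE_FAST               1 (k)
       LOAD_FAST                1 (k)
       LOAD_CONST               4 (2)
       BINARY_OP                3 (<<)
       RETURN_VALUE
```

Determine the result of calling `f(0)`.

LOAD_CONST → push 15. Stack: [15]
STORE_FAST k → k=15. Stack: []
LOAD_FAST_LOAD_FAST k,a → push 15,0. Stack: [15, 0]
BINARY_OP ^ → 15 ^ 0 = 15. Stack: [15]
LOAD_CONST → push 4. Stack: [15, 4]
BINARY_OP - → 15 - 4 = 11. Stack: [11]
STORE_FAST k → k=11. Stack: []
LOAD_CONST → push 30. Stack: [30]
STORE_FAST k → k=30. Stack: []
LOAD_FAST k → push 30. Stack: [30]
LOAD_CONST → push 2. Stack: [30, 2]
BINARY_OP << → 30 << 2 = 120. Stack: [120]
RETURN_VALUE → return 120.

120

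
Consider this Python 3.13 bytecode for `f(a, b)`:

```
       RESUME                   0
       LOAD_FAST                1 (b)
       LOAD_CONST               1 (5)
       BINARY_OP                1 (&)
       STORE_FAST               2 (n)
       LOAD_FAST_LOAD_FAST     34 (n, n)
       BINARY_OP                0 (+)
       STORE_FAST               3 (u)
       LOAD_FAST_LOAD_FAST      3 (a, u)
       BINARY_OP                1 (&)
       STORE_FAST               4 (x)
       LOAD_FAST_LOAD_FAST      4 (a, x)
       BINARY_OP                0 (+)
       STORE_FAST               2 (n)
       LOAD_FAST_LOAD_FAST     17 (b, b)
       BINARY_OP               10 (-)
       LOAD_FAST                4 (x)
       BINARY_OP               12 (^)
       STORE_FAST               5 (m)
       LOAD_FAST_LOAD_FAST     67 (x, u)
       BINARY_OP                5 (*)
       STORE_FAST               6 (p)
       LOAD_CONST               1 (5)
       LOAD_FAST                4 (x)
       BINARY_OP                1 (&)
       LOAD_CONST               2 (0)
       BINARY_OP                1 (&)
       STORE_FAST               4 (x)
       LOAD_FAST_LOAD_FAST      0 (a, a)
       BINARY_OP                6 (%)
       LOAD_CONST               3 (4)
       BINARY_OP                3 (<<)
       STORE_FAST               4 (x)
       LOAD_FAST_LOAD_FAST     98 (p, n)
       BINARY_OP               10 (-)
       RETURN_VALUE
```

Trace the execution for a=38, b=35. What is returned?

-36

LOAD_FAST b → push 35. Stack: [35]
LOAD_CONST → push 5. Stack: [35, 5]
BINARY_OP & → 35 & 5 = 1. Stack: [1]
STORE_FAST n → n=1. Stack: []
LOAD_FAST_LOAD_FAST n,n → push 1,1. Stack: [1, 1]
BINARY_OP + → 1 + 1 = 2. Stack: [2]
STORE_FAST u → u=2. Stack: []
LOAD_FAST_LOAD_FAST a,u → push 38,2. Stack: [38, 2]
BINARY_OP & → 38 & 2 = 2. Stack: [2]
STORE_FAST x → x=2. Stack: []
LOAD_FAST_LOAD_FAST a,x → push 38,2. Stack: [38, 2]
BINARY_OP + → 38 + 2 = 40. Stack: [40]
STORE_FAST n → n=40. Stack: []
LOAD_FAST_LOAD_FAST b,b → push 35,35. Stack: [35, 35]
BINARY_OP - → 35 - 35 = 0. Stack: [0]
LOAD_FAST x → push 2. Stack: [0, 2]
BINARY_OP ^ → 0 ^ 2 = 2. Stack: [2]
STORE_FAST m → m=2. Stack: []
LOAD_FAST_LOAD_FAST x,u → push 2,2. Stack: [2, 2]
BINARY_OP * → 2 * 2 = 4. Stack: [4]
STORE_FAST p → p=4. Stack: []
LOAD_CONST → push 5. Stack: [5]
LOAD_FAST x → push 2. Stack: [5, 2]
BINARY_OP & → 5 & 2 = 0. Stack: [0]
LOAD_CONST → push 0. Stack: [0, 0]
BINARY_OP & → 0 & 0 = 0. Stack: [0]
STORE_FAST x → x=0. Stack: []
LOAD_FAST_LOAD_FAST a,a → push 38,38. Stack: [38, 38]
BINARY_OP % → 38 % 38 = 0. Stack: [0]
LOAD_CONST → push 4. Stack: [0, 4]
BINARY_OP << → 0 << 4 = 0. Stack: [0]
STORE_FAST x → x=0. Stack: []
LOAD_FAST_LOAD_FAST p,n → push 4,40. Stack: [4, 40]
BINARY_OP - → 4 - 40 = -36. Stack: [-36]
RETURN_VALUE → return -36.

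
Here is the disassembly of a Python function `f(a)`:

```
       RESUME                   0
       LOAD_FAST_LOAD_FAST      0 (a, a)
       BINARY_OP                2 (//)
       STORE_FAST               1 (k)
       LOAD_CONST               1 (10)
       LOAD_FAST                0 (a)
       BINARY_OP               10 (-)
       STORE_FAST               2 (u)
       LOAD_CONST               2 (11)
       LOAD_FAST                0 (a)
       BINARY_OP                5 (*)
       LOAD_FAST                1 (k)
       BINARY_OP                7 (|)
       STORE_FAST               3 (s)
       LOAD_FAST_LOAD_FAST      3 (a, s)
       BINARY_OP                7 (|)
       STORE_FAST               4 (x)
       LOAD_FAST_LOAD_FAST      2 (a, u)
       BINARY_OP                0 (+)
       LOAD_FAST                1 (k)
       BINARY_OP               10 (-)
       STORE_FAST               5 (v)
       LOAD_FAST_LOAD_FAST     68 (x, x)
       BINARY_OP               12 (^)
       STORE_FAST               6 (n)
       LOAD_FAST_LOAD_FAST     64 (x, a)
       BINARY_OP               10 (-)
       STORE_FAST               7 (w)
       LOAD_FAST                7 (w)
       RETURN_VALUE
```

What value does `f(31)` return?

320

LOAD_FAST_LOAD_FAST a,a → push 31,31. Stack: [31, 31]
BINARY_OP // → 31 // 31 = 1. Stack: [1]
STORE_FAST k → k=1. Stack: []
LOAD_CONST → push 10. Stack: [10]
LOAD_FAST a → push 31. Stack: [10, 31]
BINARY_OP - → 10 - 31 = -21. Stack: [-21]
STORE_FAST u → u=-21. Stack: []
LOAD_CONST → push 11. Stack: [11]
LOAD_FAST a → push 31. Stack: [11, 31]
BINARY_OP * → 11 * 31 = 341. Stack: [341]
LOAD_FAST k → push 1. Stack: [341, 1]
BINARY_OP | → 341 | 1 = 341. Stack: [341]
STORE_FAST s → s=341. Stack: []
LOAD_FAST_LOAD_FAST a,s → push 31,341. Stack: [31, 341]
BINARY_OP | → 31 | 341 = 351. Stack: [351]
STORE_FAST x → x=351. Stack: []
LOAD_FAST_LOAD_FAST a,u → push 31,-21. Stack: [31, -21]
BINARY_OP + → 31 + -21 = 10. Stack: [10]
LOAD_FAST k → push 1. Stack: [10, 1]
BINARY_OP - → 10 - 1 = 9. Stack: [9]
STORE_FAST v → v=9. Stack: []
LOAD_FAST_LOAD_FAST x,x → push 351,351. Stack: [351, 351]
BINARY_OP ^ → 351 ^ 351 = 0. Stack: [0]
STORE_FAST n → n=0. Stack: []
LOAD_FAST_LOAD_FAST x,a → push 351,31. Stack: [351, 31]
BINARY_OP - → 351 - 31 = 320. Stack: [320]
STORE_FAST w → w=320. Stack: []
LOAD_FAST w → push 320. Stack: [320]
RETURN_VALUE → return 320.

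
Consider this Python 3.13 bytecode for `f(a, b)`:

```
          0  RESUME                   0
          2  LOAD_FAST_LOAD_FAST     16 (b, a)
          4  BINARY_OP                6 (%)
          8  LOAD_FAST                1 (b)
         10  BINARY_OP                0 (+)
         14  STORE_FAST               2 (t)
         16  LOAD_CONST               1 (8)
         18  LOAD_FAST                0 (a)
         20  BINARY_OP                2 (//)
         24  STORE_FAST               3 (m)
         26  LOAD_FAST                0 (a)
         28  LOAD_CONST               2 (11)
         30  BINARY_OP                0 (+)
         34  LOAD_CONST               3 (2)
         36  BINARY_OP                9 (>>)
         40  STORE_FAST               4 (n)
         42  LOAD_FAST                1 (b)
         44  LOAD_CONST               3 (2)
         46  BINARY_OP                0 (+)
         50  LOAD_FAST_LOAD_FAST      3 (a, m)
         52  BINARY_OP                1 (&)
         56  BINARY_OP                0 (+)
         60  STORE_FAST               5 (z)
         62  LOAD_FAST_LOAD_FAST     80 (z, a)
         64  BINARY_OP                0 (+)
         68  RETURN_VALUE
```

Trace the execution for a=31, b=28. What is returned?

61

LOAD_FAST_LOAD_FAST b,a → push 28,31. Stack: [28, 31]
BINARY_OP % → 28 % 31 = 28. Stack: [28]
LOAD_FAST b → push 28. Stack: [28, 28]
BINARY_OP + → 28 + 28 = 56. Stack: [56]
STORE_FAST t → t=56. Stack: []
LOAD_CONST → push 8. Stack: [8]
LOAD_FAST a → push 31. Stack: [8, 31]
BINARY_OP // → 8 // 31 = 0. Stack: [0]
STORE_FAST m → m=0. Stack: []
LOAD_FAST a → push 31. Stack: [31]
LOAD_CONST → push 11. Stack: [31, 11]
BINARY_OP + → 31 + 11 = 42. Stack: [42]
LOAD_CONST → push 2. Stack: [42, 2]
BINARY_OP >> → 42 >> 2 = 10. Stack: [10]
STORE_FAST n → n=10. Stack: []
LOAD_FAST b → push 28. Stack: [28]
LOAD_CONST → push 2. Stack: [28, 2]
BINARY_OP + → 28 + 2 = 30. Stack: [30]
LOAD_FAST_LOAD_FAST a,m → push 31,0. Stack: [30, 31, 0]
BINARY_OP & → 31 & 0 = 0. Stack: [30, 0]
BINARY_OP + → 30 + 0 = 30. Stack: [30]
STORE_FAST z → z=30. Stack: []
LOAD_FAST_LOAD_FAST z,a → push 30,31. Stack: [30, 31]
BINARY_OP + → 30 + 31 = 61. Stack: [61]
RETURN_VALUE → return 61.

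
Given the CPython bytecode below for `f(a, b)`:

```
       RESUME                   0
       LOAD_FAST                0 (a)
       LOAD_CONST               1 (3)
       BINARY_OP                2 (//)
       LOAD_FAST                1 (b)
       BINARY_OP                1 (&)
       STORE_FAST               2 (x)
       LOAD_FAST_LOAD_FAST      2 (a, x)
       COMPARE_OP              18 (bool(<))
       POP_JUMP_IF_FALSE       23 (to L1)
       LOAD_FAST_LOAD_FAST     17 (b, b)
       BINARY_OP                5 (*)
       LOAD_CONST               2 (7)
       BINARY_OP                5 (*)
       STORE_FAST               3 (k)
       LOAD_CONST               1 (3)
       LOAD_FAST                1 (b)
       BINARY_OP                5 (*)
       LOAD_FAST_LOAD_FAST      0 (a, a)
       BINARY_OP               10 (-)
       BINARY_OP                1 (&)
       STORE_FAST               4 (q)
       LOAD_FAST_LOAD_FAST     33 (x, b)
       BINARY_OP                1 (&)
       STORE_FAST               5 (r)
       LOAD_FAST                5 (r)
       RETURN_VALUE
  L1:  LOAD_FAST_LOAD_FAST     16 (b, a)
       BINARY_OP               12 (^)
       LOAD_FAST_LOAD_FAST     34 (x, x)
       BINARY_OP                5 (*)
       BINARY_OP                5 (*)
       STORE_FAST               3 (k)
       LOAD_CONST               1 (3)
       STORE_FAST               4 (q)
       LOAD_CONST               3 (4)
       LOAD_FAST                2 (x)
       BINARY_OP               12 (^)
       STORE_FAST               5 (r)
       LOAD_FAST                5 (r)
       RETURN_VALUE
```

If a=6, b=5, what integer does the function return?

LOAD_FAST a → push 6. Stack: [6]
LOAD_CONST → push 3. Stack: [6, 3]
BINARY_OP // → 6 // 3 = 2. Stack: [2]
LOAD_FAST b → push 5. Stack: [2, 5]
BINARY_OP & → 2 & 5 = 0. Stack: [0]
STORE_FAST x → x=0. Stack: []
LOAD_FAST_LOAD_FAST a,x → push 6,0. Stack: [6, 0]
COMPARE_OP bool(<) → 6 vs 0 = False. Stack: [False]
POP_JUMP_IF_FALSE → pop False; jump. Stack: []
LOAD_FAST_LOAD_FAST b,a → push 5,6. Stack: [5, 6]
BINARY_OP ^ → 5 ^ 6 = 3. Stack: [3]
LOAD_FAST_LOAD_FAST x,x → push 0,0. Stack: [3, 0, 0]
BINARY_OP * → 0 * 0 = 0. Stack: [3, 0]
BINARY_OP * → 3 * 0 = 0. Stack: [0]
STORE_FAST k → k=0. Stack: []
LOAD_CONST → push 3. Stack: [3]
STORE_FAST q → q=3. Stack: []
LOAD_CONST → push 4. Stack: [4]
LOAD_FAST x → push 0. Stack: [4, 0]
BINARY_OP ^ → 4 ^ 0 = 4. Stack: [4]
STORE_FAST r → r=4. Stack: []
LOAD_FAST r → push 4. Stack: [4]
RETURN_VALUE → return 4.

4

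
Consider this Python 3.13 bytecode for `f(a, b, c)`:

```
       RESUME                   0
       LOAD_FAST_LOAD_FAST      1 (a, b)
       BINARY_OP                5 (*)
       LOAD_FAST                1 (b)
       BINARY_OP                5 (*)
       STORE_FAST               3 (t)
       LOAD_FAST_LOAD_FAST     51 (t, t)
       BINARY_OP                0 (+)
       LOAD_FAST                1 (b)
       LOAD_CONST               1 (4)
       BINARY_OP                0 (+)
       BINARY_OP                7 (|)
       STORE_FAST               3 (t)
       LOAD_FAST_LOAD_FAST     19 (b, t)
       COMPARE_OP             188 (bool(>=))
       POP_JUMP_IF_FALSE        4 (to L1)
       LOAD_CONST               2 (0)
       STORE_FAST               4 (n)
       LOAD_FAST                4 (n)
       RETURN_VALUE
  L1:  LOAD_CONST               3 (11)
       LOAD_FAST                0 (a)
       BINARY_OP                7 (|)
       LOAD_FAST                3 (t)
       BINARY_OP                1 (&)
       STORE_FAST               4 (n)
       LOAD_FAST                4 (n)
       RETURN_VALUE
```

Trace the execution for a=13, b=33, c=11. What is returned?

LOAD_FAST_LOAD_FAST a,b → push 13,33. Stack: [13, 33]
BINARY_OP * → 13 * 33 = 429. Stack: [429]
LOAD_FAST b → push 33. Stack: [429, 33]
BINARY_OP * → 429 * 33 = 14157. Stack: [14157]
STORE_FAST t → t=14157. Stack: []
LOAD_FAST_LOAD_FAST t,t → push 14157,14157. Stack: [14157, 14157]
BINARY_OP + → 14157 + 14157 = 28314. Stack: [28314]
LOAD_FAST b → push 33. Stack: [28314, 33]
LOAD_CONST → push 4. Stack: [28314, 33, 4]
BINARY_OP + → 33 + 4 = 37. Stack: [28314, 37]
BINARY_OP | → 28314 | 37 = 28351. Stack: [28351]
STORE_FAST t → t=28351. Stack: []
LOAD_FAST_LOAD_FAST b,t → push 33,28351. Stack: [33, 28351]
COMPARE_OP bool(>=) → 33 vs 28351 = False. Stack: [False]
POP_JUMP_IF_FALSE → pop False; jump. Stack: []
LOAD_CONST → push 11. Stack: [11]
LOAD_FAST a → push 13. Stack: [11, 13]
BINARY_OP | → 11 | 13 = 15. Stack: [15]
LOAD_FAST t → push 28351. Stack: [15, 28351]
BINARY_OP & → 15 & 28351 = 15. Stack: [15]
STORE_FAST n → n=15. Stack: []
LOAD_FAST n → push 15. Stack: [15]
RETURN_VALUE → return 15.

15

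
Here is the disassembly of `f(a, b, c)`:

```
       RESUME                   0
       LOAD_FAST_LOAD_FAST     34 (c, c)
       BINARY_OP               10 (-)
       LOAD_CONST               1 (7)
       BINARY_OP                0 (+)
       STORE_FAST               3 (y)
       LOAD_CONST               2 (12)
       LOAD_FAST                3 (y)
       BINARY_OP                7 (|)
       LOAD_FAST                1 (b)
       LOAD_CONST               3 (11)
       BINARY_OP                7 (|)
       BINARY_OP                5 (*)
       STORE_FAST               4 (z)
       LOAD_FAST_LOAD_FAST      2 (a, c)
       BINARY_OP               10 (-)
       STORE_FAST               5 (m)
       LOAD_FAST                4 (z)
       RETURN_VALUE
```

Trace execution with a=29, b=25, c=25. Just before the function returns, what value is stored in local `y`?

7

LOAD_FAST_LOAD_FAST c,c → push 25,25. Stack: [25, 25]
BINARY_OP - → 25 - 25 = 0. Stack: [0]
LOAD_CONST → push 7. Stack: [0, 7]
BINARY_OP + → 0 + 7 = 7. Stack: [7]
STORE_FAST y → y=7. Stack: []
LOAD_CONST → push 12. Stack: [12]
LOAD_FAST y → push 7. Stack: [12, 7]
BINARY_OP | → 12 | 7 = 15. Stack: [15]
LOAD_FAST b → push 25. Stack: [15, 25]
LOAD_CONST → push 11. Stack: [15, 25, 11]
BINARY_OP | → 25 | 11 = 27. Stack: [15, 27]
BINARY_OP * → 15 * 27 = 405. Stack: [405]
STORE_FAST z → z=405. Stack: []
LOAD_FAST_LOAD_FAST a,c → push 29,25. Stack: [29, 25]
BINARY_OP - → 29 - 25 = 4. Stack: [4]
STORE_FAST m → m=4. Stack: []
LOAD_FAST z → push 405. Stack: [405]
RETURN_VALUE → return 405.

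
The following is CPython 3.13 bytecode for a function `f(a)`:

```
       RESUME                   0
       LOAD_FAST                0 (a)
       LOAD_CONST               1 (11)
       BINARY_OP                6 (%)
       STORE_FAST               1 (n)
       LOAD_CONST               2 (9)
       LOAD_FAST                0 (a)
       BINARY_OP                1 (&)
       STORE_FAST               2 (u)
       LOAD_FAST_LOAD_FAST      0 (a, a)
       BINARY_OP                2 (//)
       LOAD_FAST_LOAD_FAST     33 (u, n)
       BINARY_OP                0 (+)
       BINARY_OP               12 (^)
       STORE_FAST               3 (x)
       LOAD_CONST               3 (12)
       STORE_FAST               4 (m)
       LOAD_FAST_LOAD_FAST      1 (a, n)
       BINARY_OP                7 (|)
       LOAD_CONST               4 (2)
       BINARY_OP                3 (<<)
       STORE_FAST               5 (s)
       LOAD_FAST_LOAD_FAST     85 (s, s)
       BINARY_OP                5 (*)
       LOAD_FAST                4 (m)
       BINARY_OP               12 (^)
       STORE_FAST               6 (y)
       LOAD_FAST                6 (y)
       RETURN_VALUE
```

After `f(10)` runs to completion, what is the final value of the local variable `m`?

12

LOAD_FAST a → push 10. Stack: [10]
LOAD_CONST → push 11. Stack: [10, 11]
BINARY_OP % → 10 % 11 = 10. Stack: [10]
STORE_FAST n → n=10. Stack: []
LOAD_CONST → push 9. Stack: [9]
LOAD_FAST a → push 10. Stack: [9, 10]
BINARY_OP & → 9 & 10 = 8. Stack: [8]
STORE_FAST u → u=8. Stack: []
LOAD_FAST_LOAD_FAST a,a → push 10,10. Stack: [10, 10]
BINARY_OP // → 10 // 10 = 1. Stack: [1]
LOAD_FAST_LOAD_FAST u,n → push 8,10. Stack: [1, 8, 10]
BINARY_OP + → 8 + 10 = 18. Stack: [1, 18]
BINARY_OP ^ → 1 ^ 18 = 19. Stack: [19]
STORE_FAST x → x=19. Stack: []
LOAD_CONST → push 12. Stack: [12]
STORE_FAST m → m=12. Stack: []
LOAD_FAST_LOAD_FAST a,n → push 10,10. Stack: [10, 10]
BINARY_OP | → 10 | 10 = 10. Stack: [10]
LOAD_CONST → push 2. Stack: [10, 2]
BINARY_OP << → 10 << 2 = 40. Stack: [40]
STORE_FAST s → s=40. Stack: []
LOAD_FAST_LOAD_FAST s,s → push 40,40. Stack: [40, 40]
BINARY_OP * → 40 * 40 = 1600. Stack: [1600]
LOAD_FAST m → push 12. Stack: [1600, 12]
BINARY_OP ^ → 1600 ^ 12 = 1612. Stack: [1612]
STORE_FAST y → y=1612. Stack: []
LOAD_FAST y → push 1612. Stack: [1612]
RETURN_VALUE → return 1612.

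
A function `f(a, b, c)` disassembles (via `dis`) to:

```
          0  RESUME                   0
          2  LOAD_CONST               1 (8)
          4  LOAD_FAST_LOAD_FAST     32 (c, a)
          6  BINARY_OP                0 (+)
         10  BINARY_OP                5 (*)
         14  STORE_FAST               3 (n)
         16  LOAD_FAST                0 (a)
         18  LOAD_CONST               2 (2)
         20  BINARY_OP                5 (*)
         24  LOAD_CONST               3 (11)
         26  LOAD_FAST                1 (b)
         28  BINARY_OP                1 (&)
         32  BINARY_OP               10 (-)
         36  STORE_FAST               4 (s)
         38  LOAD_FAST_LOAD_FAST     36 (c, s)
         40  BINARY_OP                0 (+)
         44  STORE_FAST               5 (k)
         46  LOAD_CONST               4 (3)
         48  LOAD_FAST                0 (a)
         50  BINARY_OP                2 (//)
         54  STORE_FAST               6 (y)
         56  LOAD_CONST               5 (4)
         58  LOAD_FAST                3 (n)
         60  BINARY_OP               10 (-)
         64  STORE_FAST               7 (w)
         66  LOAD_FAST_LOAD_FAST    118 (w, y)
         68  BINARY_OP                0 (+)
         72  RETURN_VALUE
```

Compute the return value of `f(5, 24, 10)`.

LOAD_CONST → push 8. Stack: [8]
LOAD_FAST_LOAD_FAST c,a → push 10,5. Stack: [8, 10, 5]
BINARY_OP + → 10 + 5 = 15. Stack: [8, 15]
BINARY_OP * → 8 * 15 = 120. Stack: [120]
STORE_FAST n → n=120. Stack: []
LOAD_FAST a → push 5. Stack: [5]
LOAD_CONST → push 2. Stack: [5, 2]
BINARY_OP * → 5 * 2 = 10. Stack: [10]
LOAD_CONST → push 11. Stack: [10, 11]
LOAD_FAST b → push 24. Stack: [10, 11, 24]
BINARY_OP & → 11 & 24 = 8. Stack: [10, 8]
BINARY_OP - → 10 - 8 = 2. Stack: [2]
STORE_FAST s → s=2. Stack: []
LOAD_FAST_LOAD_FAST c,s → push 10,2. Stack: [10, 2]
BINARY_OP + → 10 + 2 = 12. Stack: [12]
STORE_FAST k → k=12. Stack: []
LOAD_CONST → push 3. Stack: [3]
LOAD_FAST a → push 5. Stack: [3, 5]
BINARY_OP // → 3 // 5 = 0. Stack: [0]
STORE_FAST y → y=0. Stack: []
LOAD_CONST → push 4. Stack: [4]
LOAD_FAST n → push 120. Stack: [4, 120]
BINARY_OP - → 4 - 120 = -116. Stack: [-116]
STORE_FAST w → w=-116. Stack: []
LOAD_FAST_LOAD_FAST w,y → push -116,0. Stack: [-116, 0]
BINARY_OP + → -116 + 0 = -116. Stack: [-116]
RETURN_VALUE → return -116.

-116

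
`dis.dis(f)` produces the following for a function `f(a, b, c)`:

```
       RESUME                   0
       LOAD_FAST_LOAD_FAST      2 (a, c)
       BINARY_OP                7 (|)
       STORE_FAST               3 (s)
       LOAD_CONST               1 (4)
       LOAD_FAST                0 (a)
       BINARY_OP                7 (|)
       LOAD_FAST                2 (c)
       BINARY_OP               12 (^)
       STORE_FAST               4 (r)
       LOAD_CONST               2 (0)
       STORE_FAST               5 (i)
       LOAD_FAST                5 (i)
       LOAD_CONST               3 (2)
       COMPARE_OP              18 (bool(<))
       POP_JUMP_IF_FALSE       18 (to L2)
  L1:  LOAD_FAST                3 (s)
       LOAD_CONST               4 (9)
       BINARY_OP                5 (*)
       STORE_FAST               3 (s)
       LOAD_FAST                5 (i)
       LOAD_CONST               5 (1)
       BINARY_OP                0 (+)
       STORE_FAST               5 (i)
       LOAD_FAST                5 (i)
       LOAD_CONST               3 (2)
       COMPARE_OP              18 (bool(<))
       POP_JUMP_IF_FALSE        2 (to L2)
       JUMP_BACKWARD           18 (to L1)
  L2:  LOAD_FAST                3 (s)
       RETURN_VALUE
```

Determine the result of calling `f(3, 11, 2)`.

243

LOAD_FAST_LOAD_FAST a,c → push 3,2. Stack: [3, 2]
BINARY_OP | → 3 | 2 = 3. Stack: [3]
STORE_FAST s → s=3. Stack: []
LOAD_CONST → push 4. Stack: [4]
LOAD_FAST a → push 3. Stack: [4, 3]
BINARY_OP | → 4 | 3 = 7. Stack: [7]
LOAD_FAST c → push 2. Stack: [7, 2]
BINARY_OP ^ → 7 ^ 2 = 5. Stack: [5]
STORE_FAST r → r=5. Stack: []
LOAD_CONST → push 0. Stack: [0]
STORE_FAST i → i=0. Stack: []
LOAD_FAST i → push 0. Stack: [0]
LOAD_CONST → push 2. Stack: [0, 2]
COMPARE_OP bool(<) → 0 vs 2 = True. Stack: [True]
POP_JUMP_IF_FALSE → pop True; no jump. Stack: []
LOAD_FAST s → push 3. Stack: [3]
LOAD_CONST → push 9. Stack: [3, 9]
BINARY_OP * → 3 * 9 = 27. Stack: [27]
STORE_FAST s → s=27. Stack: []
LOAD_FAST i → push 0. Stack: [0]
LOAD_CONST → push 1. Stack: [0, 1]
BINARY_OP + → 0 + 1 = 1. Stack: [1]
STORE_FAST i → i=1. Stack: []
LOAD_FAST i → push 1. Stack: [1]
LOAD_CONST → push 2. Stack: [1, 2]
COMPARE_OP bool(<) → 1 vs 2 = True. Stack: [True]
POP_JUMP_IF_FALSE → pop True; no jump. Stack: []
LOAD_FAST s → push 27. Stack: [27]
LOAD_CONST → push 9. Stack: [27, 9]
BINARY_OP * → 27 * 9 = 243. Stack: [243]
STORE_FAST s → s=243. Stack: []
LOAD_FAST i → push 1. Stack: [1]
LOAD_CONST → push 1. Stack: [1, 1]
BINARY_OP + → 1 + 1 = 2. Stack: [2]
STORE_FAST i → i=2. Stack: []
LOAD_FAST i → push 2. Stack: [2]
LOAD_CONST → push 2. Stack: [2, 2]
COMPARE_OP bool(<) → 2 vs 2 = False. Stack: [False]
POP_JUMP_IF_FALSE → pop False; jump. Stack: []
LOAD_FAST s → push 243. Stack: [243]
RETURN_VALUE → return 243.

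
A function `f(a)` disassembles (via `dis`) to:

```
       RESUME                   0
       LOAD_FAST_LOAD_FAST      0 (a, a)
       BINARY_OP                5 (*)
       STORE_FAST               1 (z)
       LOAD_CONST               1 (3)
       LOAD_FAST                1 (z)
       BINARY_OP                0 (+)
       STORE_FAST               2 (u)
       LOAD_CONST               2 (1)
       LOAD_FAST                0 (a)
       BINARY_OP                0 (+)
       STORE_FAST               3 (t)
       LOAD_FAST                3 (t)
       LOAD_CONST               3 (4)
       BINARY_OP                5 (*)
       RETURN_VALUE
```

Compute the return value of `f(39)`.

LOAD_FAST_LOAD_FAST a,a → push 39,39. Stack: [39, 39]
BINARY_OP * → 39 * 39 = 1521. Stack: [1521]
STORE_FAST z → z=1521. Stack: []
LOAD_CONST → push 3. Stack: [3]
LOAD_FAST z → push 1521. Stack: [3, 1521]
BINARY_OP + → 3 + 1521 = 1524. Stack: [1524]
STORE_FAST u → u=1524. Stack: []
LOAD_CONST → push 1. Stack: [1]
LOAD_FAST a → push 39. Stack: [1, 39]
BINARY_OP + → 1 + 39 = 40. Stack: [40]
STORE_FAST t → t=40. Stack: []
LOAD_FAST t → push 40. Stack: [40]
LOAD_CONST → push 4. Stack: [40, 4]
BINARY_OP * → 40 * 4 = 160. Stack: [160]
RETURN_VALUE → return 160.

160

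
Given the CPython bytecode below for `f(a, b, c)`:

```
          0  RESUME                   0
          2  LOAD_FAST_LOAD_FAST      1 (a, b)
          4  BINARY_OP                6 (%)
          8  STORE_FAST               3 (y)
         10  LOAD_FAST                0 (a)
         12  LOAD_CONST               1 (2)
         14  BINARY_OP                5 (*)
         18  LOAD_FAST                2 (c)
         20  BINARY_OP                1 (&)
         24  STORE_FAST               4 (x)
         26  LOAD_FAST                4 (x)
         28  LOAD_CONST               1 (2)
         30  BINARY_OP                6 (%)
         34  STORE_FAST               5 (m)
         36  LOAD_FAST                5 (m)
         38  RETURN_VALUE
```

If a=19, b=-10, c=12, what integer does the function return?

LOAD_FAST_LOAD_FAST a,b → push 19,-10. Stack: [19, -10]
BINARY_OP % → 19 % -10 = -1. Stack: [-1]
STORE_FAST y → y=-1. Stack: []
LOAD_FAST a → push 19. Stack: [19]
LOAD_CONST → push 2. Stack: [19, 2]
BINARY_OP * → 19 * 2 = 38. Stack: [38]
LOAD_FAST c → push 12. Stack: [38, 12]
BINARY_OP & → 38 & 12 = 4. Stack: [4]
STORE_FAST x → x=4. Stack: []
LOAD_FAST x → push 4. Stack: [4]
LOAD_CONST → push 2. Stack: [4, 2]
BINARY_OP % → 4 % 2 = 0. Stack: [0]
STORE_FAST m → m=0. Stack: []
LOAD_FAST m → push 0. Stack: [0]
RETURN_VALUE → return 0.

0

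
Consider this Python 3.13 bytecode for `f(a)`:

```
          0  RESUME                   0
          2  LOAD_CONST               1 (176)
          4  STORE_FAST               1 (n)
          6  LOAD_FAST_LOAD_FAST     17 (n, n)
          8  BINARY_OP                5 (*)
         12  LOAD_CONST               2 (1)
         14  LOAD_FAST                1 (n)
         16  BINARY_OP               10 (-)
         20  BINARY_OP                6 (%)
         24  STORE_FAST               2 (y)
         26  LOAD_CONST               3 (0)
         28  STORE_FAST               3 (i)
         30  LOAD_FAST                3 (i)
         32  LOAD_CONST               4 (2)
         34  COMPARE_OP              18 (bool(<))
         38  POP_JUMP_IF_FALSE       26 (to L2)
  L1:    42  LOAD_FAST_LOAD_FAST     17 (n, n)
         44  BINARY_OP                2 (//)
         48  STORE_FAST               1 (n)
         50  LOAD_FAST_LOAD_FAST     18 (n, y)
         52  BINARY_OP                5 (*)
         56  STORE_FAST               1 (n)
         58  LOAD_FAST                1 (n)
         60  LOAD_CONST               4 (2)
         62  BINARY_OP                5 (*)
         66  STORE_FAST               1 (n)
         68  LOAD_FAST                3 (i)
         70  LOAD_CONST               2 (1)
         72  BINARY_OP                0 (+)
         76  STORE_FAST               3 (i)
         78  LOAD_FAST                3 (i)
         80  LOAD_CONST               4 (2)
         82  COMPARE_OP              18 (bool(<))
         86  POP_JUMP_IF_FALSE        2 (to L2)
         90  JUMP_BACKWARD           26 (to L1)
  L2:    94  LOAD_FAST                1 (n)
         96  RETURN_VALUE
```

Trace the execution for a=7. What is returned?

-348

LOAD_CONST → push 176. Stack: [176]
STORE_FAST n → n=176. Stack: []
LOAD_FAST_LOAD_FAST n,n → push 176,176. Stack: [176, 176]
BINARY_OP * → 176 * 176 = 30976. Stack: [30976]
LOAD_CONST → push 1. Stack: [30976, 1]
LOAD_FAST n → push 176. Stack: [30976, 1, 176]
BINARY_OP - → 1 - 176 = -175. Stack: [30976, -175]
BINARY_OP % → 30976 % -175 = -174. Stack: [-174]
STORE_FAST y → y=-174. Stack: []
LOAD_CONST → push 0. Stack: [0]
STORE_FAST i → i=0. Stack: []
LOAD_FAST i → push 0. Stack: [0]
LOAD_CONST → push 2. Stack: [0, 2]
COMPARE_OP bool(<) → 0 vs 2 = True. Stack: [True]
POP_JUMP_IF_FALSE → pop True; no jump. Stack: []
LOAD_FAST_LOAD_FAST n,n → push 176,176. Stack: [176, 176]
BINARY_OP // → 176 // 176 = 1. Stack: [1]
STORE_FAST n → n=1. Stack: []
LOAD_FAST_LOAD_FAST n,y → push 1,-174. Stack: [1, -174]
BINARY_OP * → 1 * -174 = -174. Stack: [-174]
STORE_FAST n → n=-174. Stack: []
LOAD_FAST n → push -174. Stack: [-174]
LOAD_CONST → push 2. Stack: [-174, 2]
BINARY_OP * → -174 * 2 = -348. Stack: [-348]
STORE_FAST n → n=-348. Stack: []
LOAD_FAST i → push 0. Stack: [0]
LOAD_CONST → push 1. Stack: [0, 1]
BINARY_OP + → 0 + 1 = 1. Stack: [1]
STORE_FAST i → i=1. Stack: []
LOAD_FAST i → push 1. Stack: [1]
LOAD_CONST → push 2. Stack: [1, 2]
COMPARE_OP bool(<) → 1 vs 2 = True. Stack: [True]
POP_JUMP_IF_FALSE → pop True; no jump. Stack: []
LOAD_FAST_LOAD_FAST n,n → push -348,-348. Stack: [-348, -348]
BINARY_OP // → -348 // -348 = 1. Stack: [1]
STORE_FAST n → n=1. Stack: []
LOAD_FAST_LOAD_FAST n,y → push 1,-174. Stack: [1, -174]
BINARY_OP * → 1 * -174 = -174. Stack: [-174]
STORE_FAST n → n=-174. Stack: []
LOAD_FAST n → push -174. Stack: [-174]
LOAD_CONST → push 2. Stack: [-174, 2]
BINARY_OP * → -174 * 2 = -348. Stack: [-348]
STORE_FAST n → n=-348. Stack: []
LOAD_FAST i → push 1. Stack: [1]
LOAD_CONST → push 1. Stack: [1, 1]
BINARY_OP + → 1 + 1 = 2. Stack: [2]
STORE_FAST i → i=2. Stack: []
LOAD_FAST i → push 2. Stack: [2]
LOAD_CONST → push 2. Stack: [2, 2]
COMPARE_OP bool(<) → 2 vs 2 = False. Stack: [False]
POP_JUMP_IF_FALSE → pop False; jump. Stack: []
LOAD_FAST n → push -348. Stack: [-348]
RETURN_VALUE → return -348.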